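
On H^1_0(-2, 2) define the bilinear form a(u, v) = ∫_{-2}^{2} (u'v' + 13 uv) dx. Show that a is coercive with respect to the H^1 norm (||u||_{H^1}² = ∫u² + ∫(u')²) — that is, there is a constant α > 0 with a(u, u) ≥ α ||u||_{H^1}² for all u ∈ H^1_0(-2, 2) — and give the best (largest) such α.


α = 1

Coercivity of a(·,·) on H^1_0(-2, 2) means a(u, u) ≥ α ||u||_{H^1}² for every u ∈ H^1_0.
The interval has length L = 4, and Poincaré/coercivity depend only on L. Here a(u, u) = ∫(u')² + (13)·∫u².
Here c = 13 ≥ 1, so a(u,u) = ∫(u')² + c∫u² ≥ ∫(u')² + ∫u² = ||u||_{H^1}², i.e. α = 1 works. No larger α is possible: a(u,u) ≥ α||u||_{H^1}² means (1−α)∫(u')² ≥ (α−c)∫u², and for the modes u_n = sin(nπ(x−x₀)/L) (x₀ the left endpoint) one has ∫u_n²/∫(u_n')² = (L/(nπ))² → 0, so a(u_n,u_n)/||u_n||_{H^1}² → 1. Hence the optimal constant is α = 1.
Therefore α = 1.


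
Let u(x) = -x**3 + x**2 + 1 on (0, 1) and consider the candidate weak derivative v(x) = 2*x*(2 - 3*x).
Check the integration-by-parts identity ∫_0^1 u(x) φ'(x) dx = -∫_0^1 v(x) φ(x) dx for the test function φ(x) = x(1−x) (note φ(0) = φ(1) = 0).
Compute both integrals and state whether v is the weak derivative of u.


LHS = -1/60, RHS = -1/30. No, v is not the weak derivative of u.

u(x) = -x**3 + x**2 + 1, classical derivative u'(x) = -3*x**2 + 2*x.
φ(x) = x(1−x), so φ'(x) = 1 - 2*x.
Note φ(0) = φ(1) = 0, so the boundary term u·φ vanishes.
LHS = ∫_0^1 u(x) φ'(x) dx = ∫_0^1 (2*x^4 - 3*x^3 + x^2 - 2*x + 1) dx. Term by term:
  ∫_0^1 2*x^4 dx = 2/5;  ∫_0^1 -3*x^3 dx = -3/4;  ∫_0^1 x^2 dx = 1/3;
  ∫_0^1 -2*x dx = -1;  ∫_0^1 1 dx = 1.
Sum: 2/5 − 3/4 + 1/3 − 1 + 1 = -1/60.
So LHS = -1/60.
∫_0^1 v(x) φ(x) dx = ∫_0^1 (6*x^4 - 10*x^3 + 4*x^2) dx. Term by term:
  ∫_0^1 6*x^4 dx = 6/5;  ∫_0^1 -10*x^3 dx = -5/2;  ∫_0^1 4*x^2 dx = 4/3.
Sum: 6/5 − 5/2 + 4/3 = 1/30.
So RHS = -∫_0^1 v(x) φ(x) dx = -1/30.
LHS − RHS = 1/60 ≠ 0, so the identity fails.
(For a valid weak derivative the identity must hold for EVERY test function, in particular this one. The failure shows v is NOT the weak derivative of u.)
Correct weak derivative would be u'(x) = -3*x**2 + 2*x.


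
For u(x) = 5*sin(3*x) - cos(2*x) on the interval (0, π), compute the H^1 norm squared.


||u||_{H^1(0,π)}^2 = -60 + 255*π/2

u'(x) = 2*sin(2*x) + 15*cos(3*x).
Expand u² and (u')² and integrate term by term on (0, π), using: for integers n ≥ 1, ∫_0^π sin²(nx) dx = ∫_0^π cos²(nx) dx = π/2; for n ≠ n', ∫_0^π sin(nx)sin(n'x) dx = ∫_0^π cos(nx)cos(n'x) dx = 0; and by product-to-sum, ∫_0^π sin(nx)cos(n'x) dx = ½∫_0^π [sin((n+n')x) + sin((n−n')x)] dx, which is 0 when n+n' is even and 2n/(n²−n'²) when n+n' is odd (it need not vanish on (0, π)).
  u² squared terms: (-1)²·∫cos(2x)² dx = 1·π/2 = π/2;  (5)²·∫sin(3x)² dx = 25·π/2 = 25*π/2.
  u² cross terms: 2·(-1)·(5)·∫cos(2x)·sin(3x) dx = -10·(6/5) = -12.
  So ∫_0^π u² dx = π/2 + 25*π/2 − 12 = -12 + 13*π.
  (u')² squared terms: (2)²·∫sin(2x)² dx = 4·π/2 = 2*π;  (15)²·∫cos(3x)² dx = 225·π/2 = 225*π/2.
  (u')² cross terms: 2·(2)·(15)·∫sin(2x)·cos(3x) dx = 60·(-4/5) = -48.
  So ∫_0^π (u')² dx = 2*π + 225*π/2 − 48 = -48 + 229*π/2.
||u||_{H^1}^2 = (-12 + 13*π) + (-48 + 229*π/2) = -60 + 255*π/2.


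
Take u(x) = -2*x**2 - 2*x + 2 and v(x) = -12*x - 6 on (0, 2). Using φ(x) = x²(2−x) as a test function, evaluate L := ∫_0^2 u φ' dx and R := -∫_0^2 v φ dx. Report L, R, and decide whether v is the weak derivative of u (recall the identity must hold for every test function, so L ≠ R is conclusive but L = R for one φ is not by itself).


LHS = 136/15, RHS = 136/5. No, v is not the weak derivative of u.

u(x) = -2*x**2 - 2*x + 2, classical derivative u'(x) = -4*x - 2.
φ(x) = x²(2−x), so φ'(x) = x*(4 - 3*x).
Note φ(0) = φ(2) = 0, so the boundary term u·φ vanishes.
LHS = ∫_0^2 u(x) φ'(x) dx = ∫_0^2 (6*x^4 - 2*x^3 - 14*x^2 + 8*x) dx. Term by term:
  ∫_0^2 6*x^4 dx = 192/5;  ∫_0^2 -2*x^3 dx = -8;  ∫_0^2 -14*x^2 dx = -112/3;
  ∫_0^2 8*x dx = 16.
Sum: 192/5 − 8 − 112/3 + 16 = 136/15.
So LHS = 136/15.
∫_0^2 v(x) φ(x) dx = ∫_0^2 (12*x^4 - 18*x^3 - 12*x^2) dx. Term by term:
  ∫_0^2 12*x^4 dx = 384/5;  ∫_0^2 -18*x^3 dx = -72;  ∫_0^2 -12*x^2 dx = -32.
Sum: 384/5 − 72 − 32 = -136/5.
So RHS = -∫_0^2 v(x) φ(x) dx = 136/5.
LHS − RHS = -272/15 ≠ 0, so the identity fails.
(For a valid weak derivative the identity must hold for EVERY test function, in particular this one. The failure shows v is NOT the weak derivative of u.)
Correct weak derivative would be u'(x) = -4*x - 2.


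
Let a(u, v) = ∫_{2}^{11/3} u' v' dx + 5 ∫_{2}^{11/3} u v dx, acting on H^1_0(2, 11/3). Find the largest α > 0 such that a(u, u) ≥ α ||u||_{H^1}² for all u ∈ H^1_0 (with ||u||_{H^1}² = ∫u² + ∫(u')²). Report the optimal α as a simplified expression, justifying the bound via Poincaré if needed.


α = 1

Coercivity of a(·,·) on H^1_0(2, 11/3) means a(u, u) ≥ α ||u||_{H^1}² for every u ∈ H^1_0.
The interval has length L = 5/3, and Poincaré/coercivity depend only on L. Here a(u, u) = ∫(u')² + (5)·∫u².
Here c = 5 ≥ 1, so a(u,u) = ∫(u')² + c∫u² ≥ ∫(u')² + ∫u² = ||u||_{H^1}², i.e. α = 1 works. No larger α is possible: a(u,u) ≥ α||u||_{H^1}² means (1−α)∫(u')² ≥ (α−c)∫u², and for the modes u_n = sin(nπ(x−x₀)/L) (x₀ the left endpoint) one has ∫u_n²/∫(u_n')² = (L/(nπ))² → 0, so a(u_n,u_n)/||u_n||_{H^1}² → 1. Hence the optimal constant is α = 1.
Therefore α = 1.


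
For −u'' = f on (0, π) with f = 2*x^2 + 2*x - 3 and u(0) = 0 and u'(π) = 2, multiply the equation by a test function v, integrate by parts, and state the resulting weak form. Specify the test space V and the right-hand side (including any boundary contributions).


V = {v ∈ H^1(0, π) : v(0) = 0} (test functions vanish at x = 0 where u is specified); weak form: ∫_0^π u'v' dx = ∫_0^π (2*x^2 + 2*x - 3) v dx + 2·v(π) for all v ∈ V.

Multiply both sides by a test function v and integrate from 0 to π:
  ∫_0^π −u''(x) v(x) dx = ∫_0^π f(x) v(x) dx.
Integrate the LHS by parts once:
  ∫_0^π −u'' v dx = −[u'(x) v(x)]_0^π + ∫_0^π u'(x) v'(x) dx.
Thus ∫_0^π u'(x) v'(x) dx = ∫_0^π f(x) v(x) dx + [u'(x) v(x)]_0^π.
Choose V so that boundary terms are either known or forced to vanish.
Mixed BC: u(0) = 0 (Dirichlet) and u'(π) = 2 (Neumann). Define V = {v ∈ H^1(0, π) : v(0) = 0}. Then [u' v]_0^π = u'(π)·v(π) − u'(0)·0 = 2·v(π).
Weak formulation: find u (satisfying any essential BC) such that ∫_0^π u'(x) v'(x) dx = ∫_0^π f v dx + 2·v(π) for all v ∈ V (Dirichlet at 0 absorbed into V; Neumann datum at x = π contributes the boundary term).
Substituting f(x) = 2*x^2 + 2*x - 3, the right-hand side is ∫_0^π (2*x^2 + 2*x - 3) v dx + 2·v(π).


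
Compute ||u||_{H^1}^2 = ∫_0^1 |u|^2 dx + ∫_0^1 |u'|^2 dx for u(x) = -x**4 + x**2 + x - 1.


||u||_{H^1}^2 = 151/90

The H^1 norm (squared) on an interval (0, L) is
  ||u||_{H^1}^2 = ∫_0^L u(x)^2 dx + ∫_0^L u'(x)^2 dx.
Compute u'(x) = -4*x**3 + 2*x + 1.
Then u(x)^2 = x**8 - 2*x**6 - 2*x**5 + 3*x**4 + 2*x**3 - x**2 - 2*x + 1 and u'(x)^2 = 16*x**6 - 16*x**4 - 8*x**3 + 4*x**2 + 4*x + 1.
Integrate each monomial from 0 to 1 using ∫_0^1 c·x^n dx = c·1^(n+1)/(n+1):
  ∫_0^1 u(x)^2 dx = ∫_0^1 (x^8 - 2*x^6 - 2*x^5 + 3*x^4 + 2*x^3 - x^2 - 2*x + 1) dx. Term by term:
    ∫_0^1 x^8 dx = 1/9;  ∫_0^1 -2*x^6 dx = -2/7;  ∫_0^1 -2*x^5 dx = -1/3;
    ∫_0^1 3*x^4 dx = 3/5;  ∫_0^1 2*x^3 dx = 1/2;  ∫_0^1 -x^2 dx = -1/3;
    ∫_0^1 -2*x dx = -1;  ∫_0^1 1 dx = 1.
  Sum: 1/9 − 2/7 − 1/3 + 3/5 + 1/2 − 1/3 − 1 + 1 = 163/630.
  ∫_0^1 u'(x)^2 dx = ∫_0^1 (16*x^6 - 16*x^4 - 8*x^3 + 4*x^2 + 4*x + 1) dx. Term by term:
    ∫_0^1 16*x^6 dx = 16/7;  ∫_0^1 -16*x^4 dx = -16/5;  ∫_0^1 -8*x^3 dx = -2;
    ∫_0^1 4*x^2 dx = 4/3;  ∫_0^1 4*x dx = 2;  ∫_0^1 1 dx = 1.
  Sum: 16/7 − 16/5 − 2 + 4/3 + 2 + 1 = 149/105.
Adding: ||u||_{H^1}^2 = 163/630 + 149/105 = 151/90.


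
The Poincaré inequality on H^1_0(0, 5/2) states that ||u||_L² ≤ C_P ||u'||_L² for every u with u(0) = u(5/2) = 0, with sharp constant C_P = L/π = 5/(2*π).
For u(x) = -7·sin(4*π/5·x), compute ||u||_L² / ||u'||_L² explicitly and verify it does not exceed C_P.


||u||_L² / ||u'||_L² = 5/(4*π) < C_P = 5/(2*π).

u(x) = -7·sin(4*π/5·x), so u'(x) = -28*π*cos(4*π*x/5)/5.
Writing u(x) = A·sin(kπx/L) with A = -7 and k = 2, use ∫_0^L sin²(kπx/L) dx = L/2 and ∫_0^L cos²(kπx/L) dx = L/2.
u² = 49·sin²(4*π/5·x) and (u')² = 784*π^2/25·cos²(4*π/5·x), and each of sin², cos² integrates to L/2 = 5/4 over (0, 5/2).
∫_0^5/2 u² dx = 245/4, so ||u||_L² = 7*sqrt(5)/2.
∫_0^5/2 (u')² dx = 196*π^2/5, so ||u'||_L² = 14*sqrt(5)*π/5.
Ratio ||u||_L² / ||u'||_L² = 5/(4*π).
Sharp Poincaré constant on H^1_0(0, 5/2) is C_P = L/π = 5/(2*π), achieved by sin(2*π/5·x).
This is the k = 2 harmonic; the ratio L/(kπ) is strictly less than C_P = L/π, consistent with the sharp inequality ||u||_L² ≤ C_P ||u'||_L².


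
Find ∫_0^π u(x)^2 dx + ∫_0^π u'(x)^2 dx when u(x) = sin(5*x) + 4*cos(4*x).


||u||_{H^1(0,π)}^2 = 1360/9 + 149*π

u'(x) = -16*sin(4*x) + 5*cos(5*x).
Expand u² and (u')² and integrate term by term on (0, π), using: for integers n ≥ 1, ∫_0^π sin²(nx) dx = ∫_0^π cos²(nx) dx = π/2; for n ≠ n', ∫_0^π sin(nx)sin(n'x) dx = ∫_0^π cos(nx)cos(n'x) dx = 0; and by product-to-sum, ∫_0^π sin(nx)cos(n'x) dx = ½∫_0^π [sin((n+n')x) + sin((n−n')x)] dx, which is 0 when n+n' is even and 2n/(n²−n'²) when n+n' is odd (it need not vanish on (0, π)).
  u² squared terms: (4)²·∫cos(4x)² dx = 16·π/2 = 8*π;  (1)²·∫sin(5x)² dx = 1·π/2 = π/2.
  u² cross terms: 2·(4)·(1)·∫cos(4x)·sin(5x) dx = 8·(10/9) = 80/9.
  So ∫_0^π u² dx = 8*π + π/2 + 80/9 = 80/9 + 17*π/2.
  (u')² squared terms: (-16)²·∫sin(4x)² dx = 256·π/2 = 128*π;  (5)²·∫cos(5x)² dx = 25·π/2 = 25*π/2.
  (u')² cross terms: 2·(-16)·(5)·∫sin(4x)·cos(5x) dx = -160·(-8/9) = 1280/9.
  So ∫_0^π (u')² dx = 128*π + 25*π/2 + 1280/9 = 1280/9 + 281*π/2.
||u||_{H^1}^2 = (80/9 + 17*π/2) + (1280/9 + 281*π/2) = 1360/9 + 149*π.


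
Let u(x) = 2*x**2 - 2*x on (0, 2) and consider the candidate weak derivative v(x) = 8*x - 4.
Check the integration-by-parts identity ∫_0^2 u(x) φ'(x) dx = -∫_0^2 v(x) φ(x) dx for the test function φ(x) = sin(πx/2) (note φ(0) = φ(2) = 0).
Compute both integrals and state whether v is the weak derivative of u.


LHS = -8/π, RHS = -16/π. No, v is not the weak derivative of u.

u(x) = 2*x**2 - 2*x, classical derivative u'(x) = 4*x - 2.
φ(x) = sin(πx/2), so φ'(x) = π*cos(π*x/2)/2.
Note φ(0) = φ(2) = 0, so the boundary term u·φ vanishes.
LHS = ∫_0^2 u(x) φ'(x) dx = ∫_0^2 (π*x^2*cos(π*x/2) - π*x*cos(π*x/2)) dx. Term by term:
  ∫_0^2 π*x^2*cos(π*x/2) dx = -16/π;  ∫_0^2 -π*x*cos(π*x/2) dx = 8/π.
Sum: -16/π + 8/π = -8/π.
So LHS = -8/π.
∫_0^2 v(x) φ(x) dx = ∫_0^2 (8*x*sin(π*x/2) - 4*sin(π*x/2)) dx. Term by term:
  ∫_0^2 -4*sin(π*x/2) dx = -16/π;  ∫_0^2 8*x*sin(π*x/2) dx = 32/π.
Sum: -16/π + 32/π = 16/π.
So RHS = -∫_0^2 v(x) φ(x) dx = -16/π.
LHS − RHS = 8/π ≠ 0, so the identity fails.
(For a valid weak derivative the identity must hold for EVERY test function, in particular this one. The failure shows v is NOT the weak derivative of u.)
Correct weak derivative would be u'(x) = 4*x - 2.


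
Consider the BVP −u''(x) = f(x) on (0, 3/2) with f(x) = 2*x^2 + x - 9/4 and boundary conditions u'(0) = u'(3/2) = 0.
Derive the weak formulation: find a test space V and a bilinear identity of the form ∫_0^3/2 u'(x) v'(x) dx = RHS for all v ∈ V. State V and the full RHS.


V = H^1(0, 3/2) (no boundary constraint on v; u is determined up to an additive constant); weak form: ∫_0^3/2 u'v' dx = ∫_0^3/2 (2*x^2 + x - 9/4) v dx for all v ∈ V.

Multiply both sides by a test function v and integrate from 0 to 3/2:
  ∫_0^3/2 −u''(x) v(x) dx = ∫_0^3/2 f(x) v(x) dx.
Integrate the LHS by parts once:
  ∫_0^3/2 −u'' v dx = −[u'(x) v(x)]_0^3/2 + ∫_0^3/2 u'(x) v'(x) dx.
Thus ∫_0^3/2 u'(x) v'(x) dx = ∫_0^3/2 f(x) v(x) dx + [u'(x) v(x)]_0^3/2.
Choose V so that boundary terms are either known or forced to vanish.
u has homogeneous Neumann: u'(0) = u'(3/2) = 0. So [u' v]_0^3/2 = 0·v(3/2) − 0·v(0) = 0 for any v; take V = H^1(0, 3/2).
Weak formulation: find u (satisfying any essential BC) such that ∫_0^3/2 u'(x) v'(x) dx = ∫_0^3/2 f v dx for all v ∈ V (homogeneous Neumann, so boundary terms vanish).
Substituting f(x) = 2*x^2 + x - 9/4, the right-hand side is ∫_0^3/2 (2*x^2 + x - 9/4) v dx.
Compatibility check (pure Neumann): taking v ≡ 1 ∈ V gives 0 = ∫_0^3/2 f dx + (0) − (0), i.e. ∫_0^3/2 f dx must equal u'(0) − u'(3/2) = 0. Indeed ∫_0^3/2 (2*x^2 + x - 9/4) dx = 0, so the data are compatible. The solution is then unique only up to an additive constant (fix it e.g. by requiring ∫_0^3/2 u dx = 0).


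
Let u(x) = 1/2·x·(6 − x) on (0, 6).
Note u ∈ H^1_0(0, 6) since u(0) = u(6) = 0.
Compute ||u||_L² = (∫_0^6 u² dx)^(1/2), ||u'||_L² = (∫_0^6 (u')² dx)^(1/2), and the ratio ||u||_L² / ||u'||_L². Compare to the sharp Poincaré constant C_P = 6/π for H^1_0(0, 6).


||u||_L² / ||u'||_L² = 3*sqrt(10)/5 < C_P = 6/π.

u(x) = 1/2·x·(6 − x), so u'(x) = 3 - x.
u(x) = 1/2·x·(6 − x) vanishes at x = 0 and x = 6, so u ∈ H^1_0(0, 6). Differentiate via the product rule and integrate the resulting polynomials term by term.
  ∫_0^6 u² dx = ∫_0^6 (x^4/4 - 3*x^3 + 9*x^2) dx. Term by term:
    ∫_0^6 x^4/4 dx = 1944/5;  ∫_0^6 -3*x^3 dx = -972;  ∫_0^6 9*x^2 dx = 648.
  Sum: 1944/5 − 972 + 648 = 324/5.
  ∫_0^6 (u')² dx = ∫_0^6 (x^2 - 6*x + 9) dx. Term by term:
    ∫_0^6 x^2 dx = 72;  ∫_0^6 -6*x dx = -108;  ∫_0^6 9 dx = 54.
  Sum: 72 − 108 + 54 = 18.
∫_0^6 u² dx = 324/5, so ||u||_L² = 18*sqrt(5)/5.
∫_0^6 (u')² dx = 18, so ||u'||_L² = 3*sqrt(2).
Ratio ||u||_L² / ||u'||_L² = 3*sqrt(10)/5.
Sharp Poincaré constant on H^1_0(0, 6) is C_P = L/π = 6/π, achieved by sin(π/6·x).
A polynomial bump cannot attain the sharp Poincaré constant (only the first sine eigenfunction does), so the ratio is strictly less than C_P, consistent with ||u||_L² ≤ C_P ||u'||_L².


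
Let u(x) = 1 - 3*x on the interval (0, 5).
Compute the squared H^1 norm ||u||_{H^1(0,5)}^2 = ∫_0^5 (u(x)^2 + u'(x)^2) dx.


||u||_{H^1}^2 = 350

The H^1 norm (squared) on an interval (0, L) is
  ||u||_{H^1}^2 = ∫_0^L u(x)^2 dx + ∫_0^L u'(x)^2 dx.
Compute u'(x) = -3.
Then u(x)^2 = 9*x**2 - 6*x + 1 and u'(x)^2 = 9.
Integrate each monomial from 0 to 5 using ∫_0^5 c·x^n dx = c·5^(n+1)/(n+1):
  ∫_0^5 u(x)^2 dx = ∫_0^5 (9*x^2 - 6*x + 1) dx. Term by term:
    ∫_0^5 9*x^2 dx = 375;  ∫_0^5 -6*x dx = -75;  ∫_0^5 1 dx = 5.
  Sum: 375 − 75 + 5 = 305.
  ∫_0^5 u'(x)^2 dx = ∫_0^5 (9) dx. Term by term:
    ∫_0^5 9 dx = 45.
Adding: ||u||_{H^1}^2 = 305 + 45 = 350.


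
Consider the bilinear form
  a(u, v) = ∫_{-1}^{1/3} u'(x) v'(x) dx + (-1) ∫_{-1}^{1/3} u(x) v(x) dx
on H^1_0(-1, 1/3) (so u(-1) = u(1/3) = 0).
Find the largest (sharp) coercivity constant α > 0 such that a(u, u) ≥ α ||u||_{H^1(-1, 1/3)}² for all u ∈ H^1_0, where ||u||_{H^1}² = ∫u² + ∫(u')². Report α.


α = (-16 + 9*π^2)/(16 + 9*π^2)

Coercivity of a(·,·) on H^1_0(-1, 1/3) means a(u, u) ≥ α ||u||_{H^1}² for every u ∈ H^1_0.
The interval has length L = 4/3, and Poincaré/coercivity depend only on L. Here a(u, u) = ∫(u')² + (-1)·∫u².
Here c = -1 < 0 with |c| < (π/L)² = 9*π^2/16, so coercivity still holds. The condition a(u,u) ≥ α||u||_{H^1}² reads (1−α)∫(u')² ≥ (α−c)∫u². Any admissible α is ≤ 1 (rapidly oscillating u have ∫u²/∫(u')² → 0), and α = 1 would force 0 ≥ (1−c)∫u², impossible since c < 1; so 1−α > 0. By the sharp Poincaré inequality on H^1_0 of an interval of length L, ∫(u')² ≥ (π/L)²∫u² with equality for the first sine mode sin(π(x−x₀)/L) (x₀ the left endpoint), so the inequality holds for all u iff (1−α)(π/L)² ≥ α − c, i.e. α ≤ ((π/L)² + c)/((π/L)² + 1) = (1 + c(L/π)²)/(1 + (L/π)²). (Direct route, valid since c ≤ 0: Poincaré gives c∫u² ≥ c(L/π)²∫(u')², so a(u,u) ≥ (1 + c(L/π)²)∫(u')², while ||u||_{H^1}² ≤ (1 + (L/π)²)∫(u')²; dividing yields the same α.) With (π/L)² = 9*π^2/16 and c = -1, the largest admissible constant is α = ((π/L)² + c)/((π/L)² + 1).
Simplifying, α = (-16 + 9*π^2)/(16 + 9*π^2).


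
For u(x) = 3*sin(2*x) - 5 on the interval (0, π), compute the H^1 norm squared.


||u||_{H^1(0,π)}^2 = 95*π/2

u'(x) = 6*cos(2*x).
Expand u² and (u')² and integrate term by term on (0, π), using: for integers n ≥ 1, ∫_0^π sin²(nx) dx = ∫_0^π cos²(nx) dx = π/2; for n ≠ n', ∫_0^π sin(nx)sin(n'x) dx = ∫_0^π cos(nx)cos(n'x) dx = 0; and by product-to-sum, ∫_0^π sin(nx)cos(n'x) dx = ½∫_0^π [sin((n+n')x) + sin((n−n')x)] dx, which is 0 when n+n' is even and 2n/(n²−n'²) when n+n' is odd (it need not vanish on (0, π)). For the constant mode: ∫_0^π 1 dx = π, ∫_0^π cos(nx) dx = 0, ∫_0^π sin(nx) dx = (1−(−1)^n)/n.
  u² squared terms: (-5)²·∫1 dx = 25·π = 25*π;  (3)²·∫sin(2x)² dx = 9·π/2 = 9*π/2.
  u² cross terms: 2·(-5)·(3)·∫1·sin(2x) dx = -30·(0) = 0.
  So ∫_0^π u² dx = 25*π + 9*π/2 + 0 = 59*π/2.
  (u')² squared terms: (6)²·∫cos(2x)² dx = 36·π/2 = 18*π.
  So ∫_0^π (u')² dx = 18*π.
||u||_{H^1}^2 = (59*π/2) + (18*π) = 95*π/2.


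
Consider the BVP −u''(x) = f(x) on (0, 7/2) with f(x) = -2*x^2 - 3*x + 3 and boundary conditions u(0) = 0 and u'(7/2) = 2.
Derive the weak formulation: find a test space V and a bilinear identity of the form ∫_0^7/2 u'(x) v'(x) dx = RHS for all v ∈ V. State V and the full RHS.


V = {v ∈ H^1(0, 7/2) : v(0) = 0} (test functions vanish at x = 0 where u is specified); weak form: ∫_0^7/2 u'v' dx = ∫_0^7/2 (-2*x^2 - 3*x + 3) v dx + 2·v(7/2) for all v ∈ V.

Multiply both sides by a test function v and integrate from 0 to 7/2:
  ∫_0^7/2 −u''(x) v(x) dx = ∫_0^7/2 f(x) v(x) dx.
Integrate the LHS by parts once:
  ∫_0^7/2 −u'' v dx = −[u'(x) v(x)]_0^7/2 + ∫_0^7/2 u'(x) v'(x) dx.
Thus ∫_0^7/2 u'(x) v'(x) dx = ∫_0^7/2 f(x) v(x) dx + [u'(x) v(x)]_0^7/2.
Choose V so that boundary terms are either known or forced to vanish.
Mixed BC: u(0) = 0 (Dirichlet) and u'(7/2) = 2 (Neumann). Define V = {v ∈ H^1(0, 7/2) : v(0) = 0}. Then [u' v]_0^7/2 = u'(7/2)·v(7/2) − u'(0)·0 = 2·v(7/2).
Weak formulation: find u (satisfying any essential BC) such that ∫_0^7/2 u'(x) v'(x) dx = ∫_0^7/2 f v dx + 2·v(7/2) for all v ∈ V (Dirichlet at 0 absorbed into V; Neumann datum at x = 7/2 contributes the boundary term).
Substituting f(x) = -2*x^2 - 3*x + 3, the right-hand side is ∫_0^7/2 (-2*x^2 - 3*x + 3) v dx + 2·v(7/2).


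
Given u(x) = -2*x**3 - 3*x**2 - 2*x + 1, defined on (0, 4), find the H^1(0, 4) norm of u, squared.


||u||_{H^1}^2 = 3669332/105

The H^1 norm (squared) on an interval (0, L) is
  ||u||_{H^1}^2 = ∫_0^L u(x)^2 dx + ∫_0^L u'(x)^2 dx.
Compute u'(x) = -6*x**2 - 6*x - 2.
Then u(x)^2 = 4*x**6 + 12*x**5 + 17*x**4 + 8*x**3 - 2*x**2 - 4*x + 1 and u'(x)^2 = 36*x**4 + 72*x**3 + 60*x**2 + 24*x + 4.
Integrate each monomial from 0 to 4 using ∫_0^4 c·x^n dx = c·4^(n+1)/(n+1):
  ∫_0^4 u(x)^2 dx = ∫_0^4 (4*x^6 + 12*x^5 + 17*x^4 + 8*x^3 - 2*x^2 - 4*x + 1) dx. Term by term:
    ∫_0^4 4*x^6 dx = 65536/7;  ∫_0^4 12*x^5 dx = 8192;  ∫_0^4 17*x^4 dx = 17408/5;
    ∫_0^4 8*x^3 dx = 512;  ∫_0^4 -2*x^2 dx = -128/3;  ∫_0^4 -4*x dx = -32;
    ∫_0^4 1 dx = 4.
  Sum: 65536/7 + 8192 + 17408/5 + 512 − 128/3 − 32 + 4 = 2255108/105.
  ∫_0^4 u'(x)^2 dx = ∫_0^4 (36*x^4 + 72*x^3 + 60*x^2 + 24*x + 4) dx. Term by term:
    ∫_0^4 36*x^4 dx = 36864/5;  ∫_0^4 72*x^3 dx = 4608;  ∫_0^4 60*x^2 dx = 1280;
    ∫_0^4 24*x dx = 192;  ∫_0^4 4 dx = 16.
  Sum: 36864/5 + 4608 + 1280 + 192 + 16 = 67344/5.
Adding: ||u||_{H^1}^2 = 2255108/105 + 67344/5 = 3669332/105.


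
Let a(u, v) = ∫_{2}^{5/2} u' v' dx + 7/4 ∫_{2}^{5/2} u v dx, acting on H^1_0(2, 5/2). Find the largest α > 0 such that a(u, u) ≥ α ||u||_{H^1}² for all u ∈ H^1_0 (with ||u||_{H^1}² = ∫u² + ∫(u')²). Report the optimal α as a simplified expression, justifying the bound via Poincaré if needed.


α = 1

Coercivity of a(·,·) on H^1_0(2, 5/2) means a(u, u) ≥ α ||u||_{H^1}² for every u ∈ H^1_0.
The interval has length L = 1/2, and Poincaré/coercivity depend only on L. Here a(u, u) = ∫(u')² + (7/4)·∫u².
Here c = 7/4 ≥ 1, so a(u,u) = ∫(u')² + c∫u² ≥ ∫(u')² + ∫u² = ||u||_{H^1}², i.e. α = 1 works. No larger α is possible: a(u,u) ≥ α||u||_{H^1}² means (1−α)∫(u')² ≥ (α−c)∫u², and for the modes u_n = sin(nπ(x−x₀)/L) (x₀ the left endpoint) one has ∫u_n²/∫(u_n')² = (L/(nπ))² → 0, so a(u_n,u_n)/||u_n||_{H^1}² → 1. Hence the optimal constant is α = 1.
Therefore α = 1.


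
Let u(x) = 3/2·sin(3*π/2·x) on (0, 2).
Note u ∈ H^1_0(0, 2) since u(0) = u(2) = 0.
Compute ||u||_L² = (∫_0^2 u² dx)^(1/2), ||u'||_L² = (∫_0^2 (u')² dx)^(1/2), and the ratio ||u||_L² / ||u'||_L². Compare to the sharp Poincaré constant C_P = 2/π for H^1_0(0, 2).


||u||_L² / ||u'||_L² = 2/(3*π) < C_P = 2/π.

u(x) = 3/2·sin(3*π/2·x), so u'(x) = 9*π*cos(3*π*x/2)/4.
Writing u(x) = A·sin(kπx/L) with A = 3/2 and k = 3, use ∫_0^L sin²(kπx/L) dx = L/2 and ∫_0^L cos²(kπx/L) dx = L/2.
u² = 9/4·sin²(3*π/2·x) and (u')² = 81*π^2/16·cos²(3*π/2·x), and each of sin², cos² integrates to L/2 = 1 over (0, 2).
∫_0^2 u² dx = 9/4, so ||u||_L² = 3/2.
∫_0^2 (u')² dx = 81*π^2/16, so ||u'||_L² = 9*π/4.
Ratio ||u||_L² / ||u'||_L² = 2/(3*π).
Sharp Poincaré constant on H^1_0(0, 2) is C_P = L/π = 2/π, achieved by sin(π/2·x).
This is the k = 3 harmonic; the ratio L/(kπ) is strictly less than C_P = L/π, consistent with the sharp inequality ||u||_L² ≤ C_P ||u'||_L².


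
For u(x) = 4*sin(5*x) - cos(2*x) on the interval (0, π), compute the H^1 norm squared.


||u||_{H^1(0,π)}^2 = -400/21 + 421*π/2

u'(x) = 2*sin(2*x) + 20*cos(5*x).
Expand u² and (u')² and integrate term by term on (0, π), using: for integers n ≥ 1, ∫_0^π sin²(nx) dx = ∫_0^π cos²(nx) dx = π/2; for n ≠ n', ∫_0^π sin(nx)sin(n'x) dx = ∫_0^π cos(nx)cos(n'x) dx = 0; and by product-to-sum, ∫_0^π sin(nx)cos(n'x) dx = ½∫_0^π [sin((n+n')x) + sin((n−n')x)] dx, which is 0 when n+n' is even and 2n/(n²−n'²) when n+n' is odd (it need not vanish on (0, π)).
  u² squared terms: (-1)²·∫cos(2x)² dx = 1·π/2 = π/2;  (4)²·∫sin(5x)² dx = 16·π/2 = 8*π.
  u² cross terms: 2·(-1)·(4)·∫cos(2x)·sin(5x) dx = -8·(10/21) = -80/21.
  So ∫_0^π u² dx = π/2 + 8*π − 80/21 = -80/21 + 17*π/2.
  (u')² squared terms: (2)²·∫sin(2x)² dx = 4·π/2 = 2*π;  (20)²·∫cos(5x)² dx = 400·π/2 = 200*π.
  (u')² cross terms: 2·(2)·(20)·∫sin(2x)·cos(5x) dx = 80·(-4/21) = -320/21.
  So ∫_0^π (u')² dx = 2*π + 200*π − 320/21 = -320/21 + 202*π.
||u||_{H^1}^2 = (-80/21 + 17*π/2) + (-320/21 + 202*π) = -400/21 + 421*π/2.


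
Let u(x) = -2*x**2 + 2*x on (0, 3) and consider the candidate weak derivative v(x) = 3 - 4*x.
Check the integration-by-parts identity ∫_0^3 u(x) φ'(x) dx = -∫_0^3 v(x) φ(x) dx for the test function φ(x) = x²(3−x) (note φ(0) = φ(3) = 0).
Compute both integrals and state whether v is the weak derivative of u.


LHS = 351/10, RHS = 567/20. No, v is not the weak derivative of u.

u(x) = -2*x**2 + 2*x, classical derivative u'(x) = 2 - 4*x.
φ(x) = x²(3−x), so φ'(x) = 3*x*(2 - x).
Note φ(0) = φ(3) = 0, so the boundary term u·φ vanishes.
LHS = ∫_0^3 u(x) φ'(x) dx = ∫_0^3 (6*x^4 - 18*x^3 + 12*x^2) dx. Term by term:
  ∫_0^3 6*x^4 dx = 1458/5;  ∫_0^3 -18*x^3 dx = -729/2;  ∫_0^3 12*x^2 dx = 108.
Sum: 1458/5 − 729/2 + 108 = 351/10.
So LHS = 351/10.
∫_0^3 v(x) φ(x) dx = ∫_0^3 (4*x^4 - 15*x^3 + 9*x^2) dx. Term by term:
  ∫_0^3 4*x^4 dx = 972/5;  ∫_0^3 -15*x^3 dx = -1215/4;  ∫_0^3 9*x^2 dx = 81.
Sum: 972/5 − 1215/4 + 81 = -567/20.
So RHS = -∫_0^3 v(x) φ(x) dx = 567/20.
LHS − RHS = 27/4 ≠ 0, so the identity fails.
(For a valid weak derivative the identity must hold for EVERY test function, in particular this one. The failure shows v is NOT the weak derivative of u.)
Correct weak derivative would be u'(x) = 2 - 4*x.


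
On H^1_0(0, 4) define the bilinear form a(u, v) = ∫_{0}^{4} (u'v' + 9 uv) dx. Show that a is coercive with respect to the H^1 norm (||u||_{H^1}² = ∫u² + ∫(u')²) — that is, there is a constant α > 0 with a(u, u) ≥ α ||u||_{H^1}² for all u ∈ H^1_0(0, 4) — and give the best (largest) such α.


α = 1

Coercivity of a(·,·) on H^1_0(0, 4) means a(u, u) ≥ α ||u||_{H^1}² for every u ∈ H^1_0.
The interval has length L = 4, and Poincaré/coercivity depend only on L. Here a(u, u) = ∫(u')² + (9)·∫u².
Here c = 9 ≥ 1, so a(u,u) = ∫(u')² + c∫u² ≥ ∫(u')² + ∫u² = ||u||_{H^1}², i.e. α = 1 works. No larger α is possible: a(u,u) ≥ α||u||_{H^1}² means (1−α)∫(u')² ≥ (α−c)∫u², and for the modes u_n = sin(nπ(x−x₀)/L) (x₀ the left endpoint) one has ∫u_n²/∫(u_n')² = (L/(nπ))² → 0, so a(u_n,u_n)/||u_n||_{H^1}² → 1. Hence the optimal constant is α = 1.
Therefore α = 1.


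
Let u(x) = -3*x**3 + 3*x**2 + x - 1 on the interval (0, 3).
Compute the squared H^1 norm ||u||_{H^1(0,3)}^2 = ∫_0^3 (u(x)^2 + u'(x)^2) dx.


||u||_{H^1}^2 = 102594/35

The H^1 norm (squared) on an interval (0, L) is
  ||u||_{H^1}^2 = ∫_0^L u(x)^2 dx + ∫_0^L u'(x)^2 dx.
Compute u'(x) = -9*x**2 + 6*x + 1.
Then u(x)^2 = 9*x**6 - 18*x**5 + 3*x**4 + 12*x**3 - 5*x**2 - 2*x + 1 and u'(x)^2 = 81*x**4 - 108*x**3 + 18*x**2 + 12*x + 1.
Integrate each monomial from 0 to 3 using ∫_0^3 c·x^n dx = c·3^(n+1)/(n+1):
  ∫_0^3 u(x)^2 dx = ∫_0^3 (9*x^6 - 18*x^5 + 3*x^4 + 12*x^3 - 5*x^2 - 2*x + 1) dx. Term by term:
    ∫_0^3 9*x^6 dx = 19683/7;  ∫_0^3 -18*x^5 dx = -2187;  ∫_0^3 3*x^4 dx = 729/5;
    ∫_0^3 12*x^3 dx = 243;  ∫_0^3 -5*x^2 dx = -45;  ∫_0^3 -2*x dx = -9;
    ∫_0^3 1 dx = 3.
  Sum: 19683/7 − 2187 + 729/5 + 243 − 45 − 9 + 3 = 33693/35.
  ∫_0^3 u'(x)^2 dx = ∫_0^3 (81*x^4 - 108*x^3 + 18*x^2 + 12*x + 1) dx. Term by term:
    ∫_0^3 81*x^4 dx = 19683/5;  ∫_0^3 -108*x^3 dx = -2187;  ∫_0^3 18*x^2 dx = 162;
    ∫_0^3 12*x dx = 54;  ∫_0^3 1 dx = 3.
  Sum: 19683/5 − 2187 + 162 + 54 + 3 = 9843/5.
Adding: ||u||_{H^1}^2 = 33693/35 + 9843/5 = 102594/35.


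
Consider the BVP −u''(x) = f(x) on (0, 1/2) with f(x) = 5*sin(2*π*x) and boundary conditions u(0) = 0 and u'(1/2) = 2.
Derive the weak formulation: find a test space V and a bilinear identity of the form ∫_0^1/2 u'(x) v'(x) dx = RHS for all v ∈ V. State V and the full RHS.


V = {v ∈ H^1(0, 1/2) : v(0) = 0} (test functions vanish at x = 0 where u is specified); weak form: ∫_0^1/2 u'v' dx = ∫_0^1/2 (5*sin(2*π*x)) v dx + 2·v(1/2) for all v ∈ V.

Multiply both sides by a test function v and integrate from 0 to 1/2:
  ∫_0^1/2 −u''(x) v(x) dx = ∫_0^1/2 f(x) v(x) dx.
Integrate the LHS by parts once:
  ∫_0^1/2 −u'' v dx = −[u'(x) v(x)]_0^1/2 + ∫_0^1/2 u'(x) v'(x) dx.
Thus ∫_0^1/2 u'(x) v'(x) dx = ∫_0^1/2 f(x) v(x) dx + [u'(x) v(x)]_0^1/2.
Choose V so that boundary terms are either known or forced to vanish.
Mixed BC: u(0) = 0 (Dirichlet) and u'(1/2) = 2 (Neumann). Define V = {v ∈ H^1(0, 1/2) : v(0) = 0}. Then [u' v]_0^1/2 = u'(1/2)·v(1/2) − u'(0)·0 = 2·v(1/2).
Weak formulation: find u (satisfying any essential BC) such that ∫_0^1/2 u'(x) v'(x) dx = ∫_0^1/2 f v dx + 2·v(1/2) for all v ∈ V (Dirichlet at 0 absorbed into V; Neumann datum at x = 1/2 contributes the boundary term).
Substituting f(x) = 5*sin(2*π*x), the right-hand side is ∫_0^1/2 (5*sin(2*π*x)) v dx + 2·v(1/2).


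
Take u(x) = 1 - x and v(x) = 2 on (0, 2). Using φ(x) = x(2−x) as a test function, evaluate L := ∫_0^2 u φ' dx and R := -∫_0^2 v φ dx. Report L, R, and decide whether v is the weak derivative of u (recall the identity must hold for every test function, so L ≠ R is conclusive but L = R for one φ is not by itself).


LHS = 4/3, RHS = -8/3. No, v is not the weak derivative of u.

u(x) = 1 - x, classical derivative u'(x) = -1.
φ(x) = x(2−x), so φ'(x) = 2 - 2*x.
Note φ(0) = φ(2) = 0, so the boundary term u·φ vanishes.
LHS = ∫_0^2 u(x) φ'(x) dx = ∫_0^2 (2*x^2 - 4*x + 2) dx. Term by term:
  ∫_0^2 2*x^2 dx = 16/3;  ∫_0^2 -4*x dx = -8;  ∫_0^2 2 dx = 4.
Sum: 16/3 − 8 + 4 = 4/3.
So LHS = 4/3.
∫_0^2 v(x) φ(x) dx = ∫_0^2 (-2*x^2 + 4*x) dx. Term by term:
  ∫_0^2 -2*x^2 dx = -16/3;  ∫_0^2 4*x dx = 8.
Sum: -16/3 + 8 = 8/3.
So RHS = -∫_0^2 v(x) φ(x) dx = -8/3.
LHS − RHS = 4 ≠ 0, so the identity fails.
(For a valid weak derivative the identity must hold for EVERY test function, in particular this one. The failure shows v is NOT the weak derivative of u.)
Correct weak derivative would be u'(x) = -1.


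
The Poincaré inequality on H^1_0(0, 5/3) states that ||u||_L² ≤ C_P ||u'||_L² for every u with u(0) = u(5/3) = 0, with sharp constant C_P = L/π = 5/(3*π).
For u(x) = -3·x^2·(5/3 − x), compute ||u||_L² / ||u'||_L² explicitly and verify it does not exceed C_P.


||u||_L² / ||u'||_L² = 5*sqrt(14)/42 < C_P = 5/(3*π).

u(x) = -3·x^2·(5/3 − x), so u'(x) = x*(9*x - 10).
u(x) = -3·x^2·(5/3 − x) vanishes at x = 0 and x = 5/3, so u ∈ H^1_0(0, 5/3). Differentiate via the product rule and integrate the resulting polynomials term by term.
  ∫_0^5/3 u² dx = ∫_0^5/3 (9*x^6 - 30*x^5 + 25*x^4) dx. Term by term:
    ∫_0^5/3 9*x^6 dx = 78125/1701;  ∫_0^5/3 -30*x^5 dx = -78125/729;  ∫_0^5/3 25*x^4 dx = 15625/243.
  Sum: 78125/1701 − 78125/729 + 15625/243 = 15625/5103.
  ∫_0^5/3 (u')² dx = ∫_0^5/3 (81*x^4 - 180*x^3 + 100*x^2) dx. Term by term:
    ∫_0^5/3 81*x^4 dx = 625/3;  ∫_0^5/3 -180*x^3 dx = -3125/9;  ∫_0^5/3 100*x^2 dx = 12500/81.
  Sum: 625/3 − 3125/9 + 12500/81 = 1250/81.
∫_0^5/3 u² dx = 15625/5103, so ||u||_L² = 125*sqrt(7)/189.
∫_0^5/3 (u')² dx = 1250/81, so ||u'||_L² = 25*sqrt(2)/9.
Ratio ||u||_L² / ||u'||_L² = 5*sqrt(14)/42.
Sharp Poincaré constant on H^1_0(0, 5/3) is C_P = L/π = 5/(3*π), achieved by sin(3*π/5·x).
A polynomial bump cannot attain the sharp Poincaré constant (only the first sine eigenfunction does), so the ratio is strictly less than C_P, consistent with ||u||_L² ≤ C_P ||u'||_L².


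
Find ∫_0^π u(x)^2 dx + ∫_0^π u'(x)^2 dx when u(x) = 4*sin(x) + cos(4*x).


||u||_{H^1(0,π)}^2 = -272/15 + 49*π/2

u'(x) = -4*sin(4*x) + 4*cos(x).
Expand u² and (u')² and integrate term by term on (0, π), using: for integers n ≥ 1, ∫_0^π sin²(nx) dx = ∫_0^π cos²(nx) dx = π/2; for n ≠ n', ∫_0^π sin(nx)sin(n'x) dx = ∫_0^π cos(nx)cos(n'x) dx = 0; and by product-to-sum, ∫_0^π sin(nx)cos(n'x) dx = ½∫_0^π [sin((n+n')x) + sin((n−n')x)] dx, which is 0 when n+n' is even and 2n/(n²−n'²) when n+n' is odd (it need not vanish on (0, π)).
  u² squared terms: (4)²·∫sin(x)² dx = 16·π/2 = 8*π;  (1)²·∫cos(4x)² dx = 1·π/2 = π/2.
  u² cross terms: 2·(4)·(1)·∫sin(x)·cos(4x) dx = 8·(-2/15) = -16/15.
  So ∫_0^π u² dx = 8*π + π/2 − 16/15 = -16/15 + 17*π/2.
  (u')² squared terms: (-4)²·∫sin(4x)² dx = 16·π/2 = 8*π;  (4)²·∫cos(x)² dx = 16·π/2 = 8*π.
  (u')² cross terms: 2·(-4)·(4)·∫sin(4x)·cos(x) dx = -32·(8/15) = -256/15.
  So ∫_0^π (u')² dx = 8*π + 8*π − 256/15 = -256/15 + 16*π.
||u||_{H^1}^2 = (-16/15 + 17*π/2) + (-256/15 + 16*π) = -272/15 + 49*π/2.


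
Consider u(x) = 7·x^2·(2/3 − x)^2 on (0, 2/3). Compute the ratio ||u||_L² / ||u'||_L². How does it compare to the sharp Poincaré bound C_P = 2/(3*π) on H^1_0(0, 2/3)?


||u||_L² / ||u'||_L² = sqrt(3)/9 < C_P = 2/(3*π).

u(x) = 7·x^2·(2/3 − x)^2, so u'(x) = 28*x*(3*x - 2)*(3*x - 1)/9.
u(x) = 7·x^2·(2/3 − x)^2 vanishes at x = 0 and x = 2/3, so u ∈ H^1_0(0, 2/3). Differentiate via the product rule and integrate the resulting polynomials term by term.
  ∫_0^2/3 u² dx = ∫_0^2/3 (49*x^8 - 392*x^7/3 + 392*x^6/3 - 1568*x^5/27 + 784*x^4/81) dx. Term by term:
    ∫_0^2/3 49*x^8 dx = 25088/177147;  ∫_0^2/3 -392*x^7/3 dx = -12544/19683;  ∫_0^2/3 392*x^6/3 dx = 7168/6561;
    ∫_0^2/3 -1568*x^5/27 dx = -50176/59049;  ∫_0^2/3 784*x^4/81 dx = 25088/98415.
  Sum: 25088/177147 − 12544/19683 + 7168/6561 − 50176/59049 + 25088/98415 = 1792/885735.
  ∫_0^2/3 (u')² dx = ∫_0^2/3 (784*x^6 - 1568*x^5 + 10192*x^4/9 - 3136*x^3/9 + 3136*x^2/81) dx. Term by term:
    ∫_0^2/3 784*x^6 dx = 14336/2187;  ∫_0^2/3 -1568*x^5 dx = -50176/2187;  ∫_0^2/3 10192*x^4/9 dx = 326144/10935;
    ∫_0^2/3 -3136*x^3/9 dx = -12544/729;  ∫_0^2/3 3136*x^2/81 dx = 25088/6561.
  Sum: 14336/2187 − 50176/2187 + 326144/10935 − 12544/729 + 25088/6561 = 1792/32805.
∫_0^2/3 u² dx = 1792/885735, so ||u||_L² = 16*sqrt(105)/3645.
∫_0^2/3 (u')² dx = 1792/32805, so ||u'||_L² = 16*sqrt(35)/405.
Ratio ||u||_L² / ||u'||_L² = sqrt(3)/9.
Sharp Poincaré constant on H^1_0(0, 2/3) is C_P = L/π = 2/(3*π), achieved by sin(3*π/2·x).
A polynomial bump cannot attain the sharp Poincaré constant (only the first sine eigenfunction does), so the ratio is strictly less than C_P, consistent with ||u||_L² ≤ C_P ||u'||_L².


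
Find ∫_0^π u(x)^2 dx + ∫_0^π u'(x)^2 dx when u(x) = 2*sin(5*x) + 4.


||u||_{H^1(0,π)}^2 = 32/5 + 68*π

u'(x) = 10*cos(5*x).
Expand u² and (u')² and integrate term by term on (0, π), using: for integers n ≥ 1, ∫_0^π sin²(nx) dx = ∫_0^π cos²(nx) dx = π/2; for n ≠ n', ∫_0^π sin(nx)sin(n'x) dx = ∫_0^π cos(nx)cos(n'x) dx = 0; and by product-to-sum, ∫_0^π sin(nx)cos(n'x) dx = ½∫_0^π [sin((n+n')x) + sin((n−n')x)] dx, which is 0 when n+n' is even and 2n/(n²−n'²) when n+n' is odd (it need not vanish on (0, π)). For the constant mode: ∫_0^π 1 dx = π, ∫_0^π cos(nx) dx = 0, ∫_0^π sin(nx) dx = (1−(−1)^n)/n.
  u² squared terms: (4)²·∫1 dx = 16·π = 16*π;  (2)²·∫sin(5x)² dx = 4·π/2 = 2*π.
  u² cross terms: 2·(4)·(2)·∫1·sin(5x) dx = 16·(2/5) = 32/5.
  So ∫_0^π u² dx = 16*π + 2*π + 32/5 = 32/5 + 18*π.
  (u')² squared terms: (10)²·∫cos(5x)² dx = 100·π/2 = 50*π.
  So ∫_0^π (u')² dx = 50*π.
||u||_{H^1}^2 = (32/5 + 18*π) + (50*π) = 32/5 + 68*π.


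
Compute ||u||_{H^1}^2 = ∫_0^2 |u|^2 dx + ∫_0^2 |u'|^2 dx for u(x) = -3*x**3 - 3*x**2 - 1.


||u||_{H^1}^2 = 10518/7

The H^1 norm (squared) on an interval (0, L) is
  ||u||_{H^1}^2 = ∫_0^L u(x)^2 dx + ∫_0^L u'(x)^2 dx.
Compute u'(x) = -9*x**2 - 6*x.
Then u(x)^2 = 9*x**6 + 18*x**5 + 9*x**4 + 6*x**3 + 6*x**2 + 1 and u'(x)^2 = 81*x**4 + 108*x**3 + 36*x**2.
Integrate each monomial from 0 to 2 using ∫_0^2 c·x^n dx = c·2^(n+1)/(n+1):
  ∫_0^2 u(x)^2 dx = ∫_0^2 (9*x^6 + 18*x^5 + 9*x^4 + 6*x^3 + 6*x^2 + 1) dx. Term by term:
    ∫_0^2 9*x^6 dx = 1152/7;  ∫_0^2 18*x^5 dx = 192;  ∫_0^2 9*x^4 dx = 288/5;
    ∫_0^2 6*x^3 dx = 24;  ∫_0^2 6*x^2 dx = 16;  ∫_0^2 1 dx = 2.
  Sum: 1152/7 + 192 + 288/5 + 24 + 16 + 2 = 15966/35.
  ∫_0^2 u'(x)^2 dx = ∫_0^2 (81*x^4 + 108*x^3 + 36*x^2) dx. Term by term:
    ∫_0^2 81*x^4 dx = 2592/5;  ∫_0^2 108*x^3 dx = 432;  ∫_0^2 36*x^2 dx = 96.
  Sum: 2592/5 + 432 + 96 = 5232/5.
Adding: ||u||_{H^1}^2 = 15966/35 + 5232/5 = 10518/7.


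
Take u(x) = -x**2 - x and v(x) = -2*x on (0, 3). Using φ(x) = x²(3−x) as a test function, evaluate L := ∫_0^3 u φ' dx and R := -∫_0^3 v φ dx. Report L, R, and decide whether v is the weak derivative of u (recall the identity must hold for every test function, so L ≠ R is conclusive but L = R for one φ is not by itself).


LHS = 621/20, RHS = 243/10. No, v is not the weak derivative of u.

u(x) = -x**2 - x, classical derivative u'(x) = -2*x - 1.
φ(x) = x²(3−x), so φ'(x) = 3*x*(2 - x).
Note φ(0) = φ(3) = 0, so the boundary term u·φ vanishes.
LHS = ∫_0^3 u(x) φ'(x) dx = ∫_0^3 (3*x^4 - 3*x^3 - 6*x^2) dx. Term by term:
  ∫_0^3 3*x^4 dx = 729/5;  ∫_0^3 -3*x^3 dx = -243/4;  ∫_0^3 -6*x^2 dx = -54.
Sum: 729/5 − 243/4 − 54 = 621/20.
So LHS = 621/20.
∫_0^3 v(x) φ(x) dx = ∫_0^3 (2*x^4 - 6*x^3) dx. Term by term:
  ∫_0^3 2*x^4 dx = 486/5;  ∫_0^3 -6*x^3 dx = -243/2.
Sum: 486/5 − 243/2 = -243/10.
So RHS = -∫_0^3 v(x) φ(x) dx = 243/10.
LHS − RHS = 27/4 ≠ 0, so the identity fails.
(For a valid weak derivative the identity must hold for EVERY test function, in particular this one. The failure shows v is NOT the weak derivative of u.)
Correct weak derivative would be u'(x) = -2*x - 1.


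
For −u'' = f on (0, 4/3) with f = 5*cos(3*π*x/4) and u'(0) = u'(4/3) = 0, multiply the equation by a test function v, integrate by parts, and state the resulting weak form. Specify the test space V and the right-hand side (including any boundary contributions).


V = H^1(0, 4/3) (no boundary constraint on v; u is determined up to an additive constant); weak form: ∫_0^4/3 u'v' dx = ∫_0^4/3 (5*cos(3*π*x/4)) v dx for all v ∈ V.

Multiply both sides by a test function v and integrate from 0 to 4/3:
  ∫_0^4/3 −u''(x) v(x) dx = ∫_0^4/3 f(x) v(x) dx.
Integrate the LHS by parts once:
  ∫_0^4/3 −u'' v dx = −[u'(x) v(x)]_0^4/3 + ∫_0^4/3 u'(x) v'(x) dx.
Thus ∫_0^4/3 u'(x) v'(x) dx = ∫_0^4/3 f(x) v(x) dx + [u'(x) v(x)]_0^4/3.
Choose V so that boundary terms are either known or forced to vanish.
u has homogeneous Neumann: u'(0) = u'(4/3) = 0. So [u' v]_0^4/3 = 0·v(4/3) − 0·v(0) = 0 for any v; take V = H^1(0, 4/3).
Weak formulation: find u (satisfying any essential BC) such that ∫_0^4/3 u'(x) v'(x) dx = ∫_0^4/3 f v dx for all v ∈ V (homogeneous Neumann, so boundary terms vanish).
Substituting f(x) = 5*cos(3*π*x/4), the right-hand side is ∫_0^4/3 (5*cos(3*π*x/4)) v dx.
Compatibility check (pure Neumann): taking v ≡ 1 ∈ V gives 0 = ∫_0^4/3 f dx + (0) − (0), i.e. ∫_0^4/3 f dx must equal u'(0) − u'(4/3) = 0. Indeed ∫_0^4/3 (5*cos(3*π*x/4)) dx = 0, so the data are compatible. The solution is then unique only up to an additive constant (fix it e.g. by requiring ∫_0^4/3 u dx = 0).


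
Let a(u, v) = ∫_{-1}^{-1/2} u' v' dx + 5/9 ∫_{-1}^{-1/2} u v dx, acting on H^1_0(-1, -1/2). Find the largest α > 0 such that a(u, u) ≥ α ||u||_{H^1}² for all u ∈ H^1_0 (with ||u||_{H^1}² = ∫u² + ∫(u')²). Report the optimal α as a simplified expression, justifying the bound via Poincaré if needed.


α = (5 + 36*π^2)/(9*(1 + 4*π^2))

Coercivity of a(·,·) on H^1_0(-1, -1/2) means a(u, u) ≥ α ||u||_{H^1}² for every u ∈ H^1_0.
The interval has length L = 1/2, and Poincaré/coercivity depend only on L. Here a(u, u) = ∫(u')² + (5/9)·∫u².
Here 0 < c = 5/9 < 1. The condition a(u,u) ≥ α||u||_{H^1}² reads (1−α)∫(u')² ≥ (α−c)∫u². Any admissible α is ≤ 1 (rapidly oscillating u have ∫u²/∫(u')² → 0), and α = 1 would force 0 ≥ (1−c)∫u², impossible since c < 1; so 1−α > 0. By the sharp Poincaré inequality on H^1_0 of an interval of length L, ∫(u')² ≥ (π/L)²∫u² with equality for the first sine mode sin(π(x−x₀)/L) (x₀ the left endpoint), so the inequality holds for all u iff (1−α)(π/L)² ≥ α − c, i.e. α ≤ ((π/L)² + c)/((π/L)² + 1) = (1 + c(L/π)²)/(1 + (L/π)²). With (π/L)² = 4*π^2 and c = 5/9, the largest admissible constant is α = ((π/L)² + c)/((π/L)² + 1).
Simplifying, α = (5 + 36*π^2)/(9*(1 + 4*π^2)).


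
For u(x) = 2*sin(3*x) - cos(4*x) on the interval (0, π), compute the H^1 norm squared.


||u||_{H^1(0,π)}^2 = 408/7 + 57*π/2

u'(x) = 4*sin(4*x) + 6*cos(3*x).
Expand u² and (u')² and integrate term by term on (0, π), using: for integers n ≥ 1, ∫_0^π sin²(nx) dx = ∫_0^π cos²(nx) dx = π/2; for n ≠ n', ∫_0^π sin(nx)sin(n'x) dx = ∫_0^π cos(nx)cos(n'x) dx = 0; and by product-to-sum, ∫_0^π sin(nx)cos(n'x) dx = ½∫_0^π [sin((n+n')x) + sin((n−n')x)] dx, which is 0 when n+n' is even and 2n/(n²−n'²) when n+n' is odd (it need not vanish on (0, π)).
  u² squared terms: (-1)²·∫cos(4x)² dx = 1·π/2 = π/2;  (2)²·∫sin(3x)² dx = 4·π/2 = 2*π.
  u² cross terms: 2·(-1)·(2)·∫cos(4x)·sin(3x) dx = -4·(-6/7) = 24/7.
  So ∫_0^π u² dx = π/2 + 2*π + 24/7 = 24/7 + 5*π/2.
  (u')² squared terms: (4)²·∫sin(4x)² dx = 16·π/2 = 8*π;  (6)²·∫cos(3x)² dx = 36·π/2 = 18*π.
  (u')² cross terms: 2·(4)·(6)·∫sin(4x)·cos(3x) dx = 48·(8/7) = 384/7.
  So ∫_0^π (u')² dx = 8*π + 18*π + 384/7 = 384/7 + 26*π.
||u||_{H^1}^2 = (24/7 + 5*π/2) + (384/7 + 26*π) = 408/7 + 57*π/2.
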